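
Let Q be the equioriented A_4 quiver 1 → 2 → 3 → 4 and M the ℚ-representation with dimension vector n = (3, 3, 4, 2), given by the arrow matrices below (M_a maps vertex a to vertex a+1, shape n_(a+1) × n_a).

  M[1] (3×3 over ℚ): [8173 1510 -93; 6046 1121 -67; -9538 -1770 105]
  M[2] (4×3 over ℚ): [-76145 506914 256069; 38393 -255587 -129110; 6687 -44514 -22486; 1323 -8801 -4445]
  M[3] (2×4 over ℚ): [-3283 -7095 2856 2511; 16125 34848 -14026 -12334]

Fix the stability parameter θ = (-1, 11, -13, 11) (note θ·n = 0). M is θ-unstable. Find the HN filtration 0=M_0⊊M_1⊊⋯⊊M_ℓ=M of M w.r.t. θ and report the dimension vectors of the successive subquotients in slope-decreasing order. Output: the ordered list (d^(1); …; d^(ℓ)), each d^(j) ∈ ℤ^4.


Interval decomposition of M: I[1,3], I[1,4]^2, I[3,3].
HN type (ℓ=3): μ^(1)=11; μ^(2)=-1; μ^(3)=-13

((0, 0, 0, 2); (3, 3, 3, 0); (0, 0, 1, 0))


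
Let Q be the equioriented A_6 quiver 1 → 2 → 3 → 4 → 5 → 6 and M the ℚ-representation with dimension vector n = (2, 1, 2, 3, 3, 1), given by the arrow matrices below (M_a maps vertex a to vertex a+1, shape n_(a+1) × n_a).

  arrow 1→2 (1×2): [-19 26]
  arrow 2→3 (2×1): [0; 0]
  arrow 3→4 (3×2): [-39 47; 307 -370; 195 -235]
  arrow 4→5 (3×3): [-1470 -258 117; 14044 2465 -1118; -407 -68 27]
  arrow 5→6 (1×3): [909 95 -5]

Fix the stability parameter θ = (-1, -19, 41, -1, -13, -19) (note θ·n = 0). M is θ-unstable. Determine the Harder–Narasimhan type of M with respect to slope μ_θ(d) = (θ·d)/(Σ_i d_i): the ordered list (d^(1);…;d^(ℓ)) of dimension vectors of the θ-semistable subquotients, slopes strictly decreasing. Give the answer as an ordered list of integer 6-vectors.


Via rank(M_{q-1}∘⋯∘M_p): M ≅ I[1,1], I[1,2], I[3,5], I[3,6], I[4,5].
μ_θ-semistable layers: μ^(1)=9; μ^(2)=2; μ^(3)=-1; μ^(4)=-7; μ^(5)=-10

((0, 0, 1, 1, 1, 0); (0, 0, 1, 1, 1, 1); (1, 0, 0, 0, 0, 0); (0, 0, 0, 1, 1, 0); (1, 1, 0, 0, 0, 0))


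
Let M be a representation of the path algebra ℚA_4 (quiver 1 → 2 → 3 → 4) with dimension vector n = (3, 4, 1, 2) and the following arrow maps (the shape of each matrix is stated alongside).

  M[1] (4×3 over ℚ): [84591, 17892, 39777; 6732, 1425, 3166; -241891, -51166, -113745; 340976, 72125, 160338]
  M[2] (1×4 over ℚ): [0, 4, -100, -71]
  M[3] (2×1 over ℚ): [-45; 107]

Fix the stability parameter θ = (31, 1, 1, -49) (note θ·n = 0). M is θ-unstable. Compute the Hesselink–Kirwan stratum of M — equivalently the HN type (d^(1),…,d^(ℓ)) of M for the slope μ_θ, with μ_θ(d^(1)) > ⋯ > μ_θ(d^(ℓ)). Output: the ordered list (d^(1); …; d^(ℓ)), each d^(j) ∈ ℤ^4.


Barcode: M ≅ I[1,1], I[1,2], I[1,4], I[2,2]^2, I[4,4]. HN layers by μ_θ (5 steps, strictly decreasing):
  μ^(1)=31; μ^(2)=16; μ^(3)=1; μ^(4)=-4; μ^(5)=-49

((1, 0, 0, 0); (1, 1, 0, 0); (0, 2, 0, 0); (1, 1, 1, 1); (0, 0, 0, 1))


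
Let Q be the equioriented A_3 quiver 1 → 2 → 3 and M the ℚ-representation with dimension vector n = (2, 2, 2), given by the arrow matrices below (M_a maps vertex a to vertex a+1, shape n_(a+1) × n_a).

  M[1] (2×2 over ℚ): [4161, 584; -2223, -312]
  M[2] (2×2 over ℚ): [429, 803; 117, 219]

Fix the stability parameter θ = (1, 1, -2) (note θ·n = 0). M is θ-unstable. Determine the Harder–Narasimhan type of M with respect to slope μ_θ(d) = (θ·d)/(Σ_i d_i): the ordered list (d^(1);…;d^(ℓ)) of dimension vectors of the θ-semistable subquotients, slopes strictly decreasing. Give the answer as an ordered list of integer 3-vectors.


Interval decomposition of M: I[1,1], I[1,2], I[2,3], I[3,3].
HN type (ℓ=3): μ^(1)=1; μ^(2)=-1/2; μ^(3)=-2

((2, 1, 0); (0, 1, 1); (0, 0, 1))


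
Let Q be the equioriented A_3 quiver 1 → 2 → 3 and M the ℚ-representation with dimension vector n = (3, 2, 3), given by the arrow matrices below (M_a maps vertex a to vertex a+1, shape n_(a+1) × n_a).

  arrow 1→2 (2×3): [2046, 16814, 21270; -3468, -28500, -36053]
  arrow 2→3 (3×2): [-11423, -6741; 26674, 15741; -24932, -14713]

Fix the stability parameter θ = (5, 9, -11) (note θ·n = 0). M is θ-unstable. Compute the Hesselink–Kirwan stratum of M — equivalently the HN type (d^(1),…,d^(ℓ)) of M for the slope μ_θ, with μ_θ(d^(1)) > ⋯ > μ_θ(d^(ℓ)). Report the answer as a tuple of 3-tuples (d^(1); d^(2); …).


Barcode: M ≅ I[1,1], I[1,3]^2, I[3,3]. HN layers by μ_θ (3 steps, strictly decreasing):
  μ^(1)=5; μ^(2)=1; μ^(3)=-11

((1, 0, 0); (2, 2, 2); (0, 0, 1))


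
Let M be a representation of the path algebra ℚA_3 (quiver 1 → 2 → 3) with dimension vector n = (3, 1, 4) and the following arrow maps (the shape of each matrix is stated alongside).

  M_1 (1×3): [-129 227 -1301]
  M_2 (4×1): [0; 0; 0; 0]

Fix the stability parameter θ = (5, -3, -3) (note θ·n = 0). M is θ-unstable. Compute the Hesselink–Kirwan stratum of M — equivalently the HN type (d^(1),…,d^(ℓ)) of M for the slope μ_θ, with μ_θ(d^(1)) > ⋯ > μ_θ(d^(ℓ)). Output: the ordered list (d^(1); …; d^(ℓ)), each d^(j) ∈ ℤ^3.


Barcode: M ≅ I[1,1]^2, I[1,2], I[3,3]^4. HN layers by μ_θ (3 steps, strictly decreasing):
  μ^(1)=5; μ^(2)=1; μ^(3)=-3

((2, 0, 0); (1, 1, 0); (0, 0, 4))


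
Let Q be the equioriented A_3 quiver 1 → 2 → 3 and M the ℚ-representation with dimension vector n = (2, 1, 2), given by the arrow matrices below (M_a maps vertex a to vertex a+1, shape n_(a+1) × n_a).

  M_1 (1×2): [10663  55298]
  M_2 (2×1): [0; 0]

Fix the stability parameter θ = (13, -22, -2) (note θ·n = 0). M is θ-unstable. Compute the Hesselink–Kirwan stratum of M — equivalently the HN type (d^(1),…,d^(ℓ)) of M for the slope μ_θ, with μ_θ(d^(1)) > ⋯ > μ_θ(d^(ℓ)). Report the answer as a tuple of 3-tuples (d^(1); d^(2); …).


Barcode: M ≅ I[1,1], I[1,2], I[3,3]^2. HN layers by μ_θ (3 steps, strictly decreasing):
  μ^(1)=13; μ^(2)=-2; μ^(3)=-9/2

((1, 0, 0); (0, 0, 2); (1, 1, 0))


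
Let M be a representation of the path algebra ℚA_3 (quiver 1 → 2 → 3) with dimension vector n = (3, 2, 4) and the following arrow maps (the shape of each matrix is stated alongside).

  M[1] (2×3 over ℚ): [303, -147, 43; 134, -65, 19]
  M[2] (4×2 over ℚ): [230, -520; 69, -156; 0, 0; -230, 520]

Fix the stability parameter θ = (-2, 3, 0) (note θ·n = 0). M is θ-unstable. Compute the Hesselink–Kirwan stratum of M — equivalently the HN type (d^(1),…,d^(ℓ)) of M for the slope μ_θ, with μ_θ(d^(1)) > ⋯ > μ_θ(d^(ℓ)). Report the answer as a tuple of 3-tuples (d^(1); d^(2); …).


Barcode: M ≅ I[1,1], I[1,2], I[1,3], I[3,3]^3. HN layers by μ_θ (4 steps, strictly decreasing):
  μ^(1)=3; μ^(2)=3/2; μ^(3)=0; μ^(4)=-2

((0, 1, 0); (0, 1, 1); (0, 0, 3); (3, 0, 0))


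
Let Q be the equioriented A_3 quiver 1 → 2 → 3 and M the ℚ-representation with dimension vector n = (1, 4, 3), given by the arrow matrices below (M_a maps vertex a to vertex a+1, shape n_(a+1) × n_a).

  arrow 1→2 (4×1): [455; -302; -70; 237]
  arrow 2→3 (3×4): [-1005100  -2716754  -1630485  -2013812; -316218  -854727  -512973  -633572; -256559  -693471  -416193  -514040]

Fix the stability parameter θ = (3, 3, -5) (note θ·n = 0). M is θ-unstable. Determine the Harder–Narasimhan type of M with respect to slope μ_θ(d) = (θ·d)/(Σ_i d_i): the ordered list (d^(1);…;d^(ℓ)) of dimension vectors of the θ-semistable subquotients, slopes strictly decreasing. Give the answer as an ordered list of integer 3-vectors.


Interval decomposition of M: I[1,3], I[2,2], I[2,3]^2.
HN type (ℓ=3): μ^(1)=3; μ^(2)=1/3; μ^(3)=-1

((0, 1, 0); (1, 1, 1); (0, 2, 2))


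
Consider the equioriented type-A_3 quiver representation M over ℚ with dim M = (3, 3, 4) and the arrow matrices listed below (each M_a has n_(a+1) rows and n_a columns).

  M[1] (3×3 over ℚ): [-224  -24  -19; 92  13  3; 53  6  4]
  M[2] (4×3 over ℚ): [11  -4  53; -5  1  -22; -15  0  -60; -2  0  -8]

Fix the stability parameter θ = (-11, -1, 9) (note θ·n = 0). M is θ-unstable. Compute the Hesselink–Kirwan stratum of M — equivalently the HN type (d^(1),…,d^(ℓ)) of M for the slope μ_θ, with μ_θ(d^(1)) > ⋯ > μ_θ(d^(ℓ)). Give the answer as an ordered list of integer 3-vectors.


Via rank(M_{q-1}∘⋯∘M_p): M ≅ I[1,3]^3, I[3,3].
μ_θ-semistable layers: μ^(1)=9; μ^(2)=-1; μ^(3)=-11

((0, 0, 4); (0, 3, 0); (3, 0, 0))


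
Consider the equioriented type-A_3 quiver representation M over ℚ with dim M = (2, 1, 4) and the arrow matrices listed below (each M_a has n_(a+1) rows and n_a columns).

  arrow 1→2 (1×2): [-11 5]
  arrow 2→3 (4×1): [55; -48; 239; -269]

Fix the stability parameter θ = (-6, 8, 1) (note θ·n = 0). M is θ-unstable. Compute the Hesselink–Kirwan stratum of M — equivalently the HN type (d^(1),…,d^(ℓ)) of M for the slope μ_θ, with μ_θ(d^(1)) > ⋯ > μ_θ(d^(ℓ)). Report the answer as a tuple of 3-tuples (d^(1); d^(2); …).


Barcode: M ≅ I[1,1], I[1,3], I[3,3]^3. HN layers by μ_θ (3 steps, strictly decreasing):
  μ^(1)=9/2; μ^(2)=1; μ^(3)=-6

((0, 1, 1); (0, 0, 3); (2, 0, 0))


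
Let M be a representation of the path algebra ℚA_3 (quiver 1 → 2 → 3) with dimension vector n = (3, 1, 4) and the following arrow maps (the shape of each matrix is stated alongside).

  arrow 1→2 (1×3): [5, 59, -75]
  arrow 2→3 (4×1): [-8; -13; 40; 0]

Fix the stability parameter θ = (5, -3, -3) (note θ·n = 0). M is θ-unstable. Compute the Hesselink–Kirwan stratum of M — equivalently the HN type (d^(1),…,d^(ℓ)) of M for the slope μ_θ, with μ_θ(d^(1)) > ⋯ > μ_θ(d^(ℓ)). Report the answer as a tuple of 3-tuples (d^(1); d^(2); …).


Barcode: M ≅ I[1,1]^2, I[1,3], I[3,3]^3. HN layers by μ_θ (3 steps, strictly decreasing):
  μ^(1)=5; μ^(2)=-1/3; μ^(3)=-3

((2, 0, 0); (1, 1, 1); (0, 0, 3))


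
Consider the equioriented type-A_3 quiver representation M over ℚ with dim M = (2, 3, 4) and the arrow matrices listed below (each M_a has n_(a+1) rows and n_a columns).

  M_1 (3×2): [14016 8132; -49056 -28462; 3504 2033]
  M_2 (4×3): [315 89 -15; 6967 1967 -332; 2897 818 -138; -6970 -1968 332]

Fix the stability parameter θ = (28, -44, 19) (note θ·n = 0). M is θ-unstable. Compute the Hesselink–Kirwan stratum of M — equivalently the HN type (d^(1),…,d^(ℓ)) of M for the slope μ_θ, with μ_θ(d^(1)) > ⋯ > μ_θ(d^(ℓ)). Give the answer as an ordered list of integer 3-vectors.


Via rank(M_{q-1}∘⋯∘M_p): M ≅ I[1,1], I[1,3], I[2,3]^2, I[3,3].
μ_θ-semistable layers: μ^(1)=28; μ^(2)=19; μ^(3)=-8; μ^(4)=-44

((1, 0, 0); (0, 0, 4); (1, 1, 0); (0, 2, 0))


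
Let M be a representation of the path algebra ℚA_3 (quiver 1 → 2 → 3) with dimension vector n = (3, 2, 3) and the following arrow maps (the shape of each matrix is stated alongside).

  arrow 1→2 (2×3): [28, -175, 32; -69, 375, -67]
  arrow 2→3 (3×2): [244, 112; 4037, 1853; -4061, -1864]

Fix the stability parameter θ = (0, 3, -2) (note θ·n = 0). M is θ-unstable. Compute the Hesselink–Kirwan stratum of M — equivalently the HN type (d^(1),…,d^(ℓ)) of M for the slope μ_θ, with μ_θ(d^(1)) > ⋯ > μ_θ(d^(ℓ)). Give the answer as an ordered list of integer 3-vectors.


Interval decomposition of M: I[1,1], I[1,3]^2, I[3,3].
HN type (ℓ=3): μ^(1)=1/2; μ^(2)=0; μ^(3)=-2

((0, 2, 2); (3, 0, 0); (0, 0, 1))


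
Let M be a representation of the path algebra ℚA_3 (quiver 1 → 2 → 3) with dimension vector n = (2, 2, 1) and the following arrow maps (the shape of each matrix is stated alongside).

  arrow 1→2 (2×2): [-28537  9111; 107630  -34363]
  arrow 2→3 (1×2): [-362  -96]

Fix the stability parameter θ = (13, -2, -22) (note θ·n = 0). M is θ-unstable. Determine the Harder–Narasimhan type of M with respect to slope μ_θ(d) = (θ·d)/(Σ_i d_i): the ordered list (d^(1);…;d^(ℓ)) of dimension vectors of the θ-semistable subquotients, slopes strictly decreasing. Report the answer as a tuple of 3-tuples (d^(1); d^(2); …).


Via rank(M_{q-1}∘⋯∘M_p): M ≅ I[1,2], I[1,3].
μ_θ-semistable layers: μ^(1)=11/2; μ^(2)=-11/3

((1, 1, 0); (1, 1, 1))


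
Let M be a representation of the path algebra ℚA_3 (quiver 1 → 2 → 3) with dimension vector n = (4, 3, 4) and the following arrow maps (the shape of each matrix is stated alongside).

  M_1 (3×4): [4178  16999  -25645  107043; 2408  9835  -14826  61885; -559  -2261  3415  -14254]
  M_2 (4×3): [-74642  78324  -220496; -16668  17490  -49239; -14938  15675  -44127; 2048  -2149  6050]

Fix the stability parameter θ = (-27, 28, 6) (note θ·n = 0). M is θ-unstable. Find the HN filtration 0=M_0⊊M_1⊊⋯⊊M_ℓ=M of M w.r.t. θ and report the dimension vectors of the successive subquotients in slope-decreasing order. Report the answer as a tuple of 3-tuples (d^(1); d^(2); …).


Via rank(M_{q-1}∘⋯∘M_p): M ≅ I[1,1], I[1,3]^3, I[3,3].
μ_θ-semistable layers: μ^(1)=17; μ^(2)=6; μ^(3)=-27

((0, 3, 3); (0, 0, 1); (4, 0, 0))


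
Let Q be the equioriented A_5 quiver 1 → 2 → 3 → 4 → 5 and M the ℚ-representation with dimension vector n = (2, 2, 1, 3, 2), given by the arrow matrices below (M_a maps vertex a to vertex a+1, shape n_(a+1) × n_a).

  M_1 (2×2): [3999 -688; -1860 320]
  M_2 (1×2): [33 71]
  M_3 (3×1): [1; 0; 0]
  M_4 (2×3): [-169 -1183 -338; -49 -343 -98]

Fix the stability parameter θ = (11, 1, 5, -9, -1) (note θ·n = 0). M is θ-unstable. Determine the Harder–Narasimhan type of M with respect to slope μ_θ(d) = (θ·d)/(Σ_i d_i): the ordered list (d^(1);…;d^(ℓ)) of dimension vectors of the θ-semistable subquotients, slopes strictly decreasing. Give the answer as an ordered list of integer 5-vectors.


Via rank(M_{q-1}∘⋯∘M_p): M ≅ I[1,1], I[1,5], I[2,2], I[4,4]^2, I[5,5].
μ_θ-semistable layers: μ^(1)=11; μ^(2)=7/5; μ^(3)=1; μ^(4)=-1; μ^(5)=-9

((1, 0, 0, 0, 0); (1, 1, 1, 1, 1); (0, 1, 0, 0, 0); (0, 0, 0, 0, 1); (0, 0, 0, 2, 0))


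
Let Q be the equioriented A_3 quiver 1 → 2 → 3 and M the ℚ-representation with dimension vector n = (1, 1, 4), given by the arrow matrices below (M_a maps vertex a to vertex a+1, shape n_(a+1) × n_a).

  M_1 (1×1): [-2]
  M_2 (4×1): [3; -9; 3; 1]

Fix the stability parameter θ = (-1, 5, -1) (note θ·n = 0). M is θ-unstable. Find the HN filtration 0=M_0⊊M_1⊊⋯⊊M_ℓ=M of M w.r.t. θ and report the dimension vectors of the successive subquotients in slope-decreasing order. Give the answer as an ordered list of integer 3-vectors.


Barcode: M ≅ I[1,3], I[3,3]^3. HN layers by μ_θ (2 steps, strictly decreasing):
  μ^(1)=2; μ^(2)=-1

((0, 1, 1); (1, 0, 3))


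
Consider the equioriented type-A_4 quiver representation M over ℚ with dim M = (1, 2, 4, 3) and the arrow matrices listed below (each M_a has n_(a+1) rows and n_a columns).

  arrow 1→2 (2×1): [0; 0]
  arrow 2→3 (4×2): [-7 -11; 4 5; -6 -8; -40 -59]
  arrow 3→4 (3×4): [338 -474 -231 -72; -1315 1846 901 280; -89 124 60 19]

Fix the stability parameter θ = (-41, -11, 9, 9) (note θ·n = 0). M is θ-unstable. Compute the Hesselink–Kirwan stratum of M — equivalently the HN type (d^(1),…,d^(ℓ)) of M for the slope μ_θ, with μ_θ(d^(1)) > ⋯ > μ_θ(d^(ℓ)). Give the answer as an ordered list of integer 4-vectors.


Via rank(M_{q-1}∘⋯∘M_p): M ≅ I[1,1], I[2,4]^2, I[3,3], I[3,4].
μ_θ-semistable layers: μ^(1)=9; μ^(2)=-11; μ^(3)=-41

((0, 0, 4, 3); (0, 2, 0, 0); (1, 0, 0, 0))


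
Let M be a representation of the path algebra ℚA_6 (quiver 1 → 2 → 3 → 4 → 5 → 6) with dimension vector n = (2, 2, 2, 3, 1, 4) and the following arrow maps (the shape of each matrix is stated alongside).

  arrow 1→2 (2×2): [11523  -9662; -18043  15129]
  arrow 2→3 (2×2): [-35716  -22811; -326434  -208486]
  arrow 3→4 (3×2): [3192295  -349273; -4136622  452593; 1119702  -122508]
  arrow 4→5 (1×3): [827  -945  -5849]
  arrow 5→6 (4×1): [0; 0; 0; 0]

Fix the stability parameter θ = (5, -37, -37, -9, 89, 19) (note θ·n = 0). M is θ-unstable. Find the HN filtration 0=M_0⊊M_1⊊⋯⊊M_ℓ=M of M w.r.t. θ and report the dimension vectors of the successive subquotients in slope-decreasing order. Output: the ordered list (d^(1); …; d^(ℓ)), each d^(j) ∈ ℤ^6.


Via rank(M_{q-1}∘⋯∘M_p): M ≅ I[1,4], I[1,5], I[4,4], I[6,6]^4.
μ_θ-semistable layers: μ^(1)=89; μ^(2)=19; μ^(3)=-9; μ^(4)=-23

((0, 0, 0, 0, 1, 0); (0, 0, 0, 0, 0, 4); (0, 0, 0, 3, 0, 0); (2, 2, 2, 0, 0, 0))


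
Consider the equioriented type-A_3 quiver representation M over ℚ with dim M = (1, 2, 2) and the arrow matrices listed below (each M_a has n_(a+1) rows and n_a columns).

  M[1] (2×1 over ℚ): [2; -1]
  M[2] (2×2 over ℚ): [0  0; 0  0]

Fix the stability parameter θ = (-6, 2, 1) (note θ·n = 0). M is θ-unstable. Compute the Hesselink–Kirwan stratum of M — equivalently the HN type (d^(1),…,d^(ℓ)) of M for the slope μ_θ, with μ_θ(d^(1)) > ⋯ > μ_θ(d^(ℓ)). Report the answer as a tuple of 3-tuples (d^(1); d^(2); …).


Barcode: M ≅ I[1,2], I[2,2], I[3,3]^2. HN layers by μ_θ (3 steps, strictly decreasing):
  μ^(1)=2; μ^(2)=1; μ^(3)=-6

((0, 2, 0); (0, 0, 2); (1, 0, 0))


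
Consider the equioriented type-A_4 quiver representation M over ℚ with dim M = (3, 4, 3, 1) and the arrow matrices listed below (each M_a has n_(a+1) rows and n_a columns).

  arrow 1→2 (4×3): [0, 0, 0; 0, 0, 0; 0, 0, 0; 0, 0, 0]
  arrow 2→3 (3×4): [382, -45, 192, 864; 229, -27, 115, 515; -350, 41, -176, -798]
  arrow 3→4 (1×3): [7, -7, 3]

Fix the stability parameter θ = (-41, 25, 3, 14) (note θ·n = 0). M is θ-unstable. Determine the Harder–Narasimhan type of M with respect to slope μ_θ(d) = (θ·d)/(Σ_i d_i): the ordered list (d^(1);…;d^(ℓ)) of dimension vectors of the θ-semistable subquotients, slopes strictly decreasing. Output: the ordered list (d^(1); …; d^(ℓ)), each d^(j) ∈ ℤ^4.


Barcode: M ≅ I[1,1]^3, I[2,2], I[2,3]^2, I[2,4]. HN layers by μ_θ (3 steps, strictly decreasing):
  μ^(1)=25; μ^(2)=14; μ^(3)=-41

((0, 1, 0, 0); (0, 3, 3, 1); (3, 0, 0, 0))


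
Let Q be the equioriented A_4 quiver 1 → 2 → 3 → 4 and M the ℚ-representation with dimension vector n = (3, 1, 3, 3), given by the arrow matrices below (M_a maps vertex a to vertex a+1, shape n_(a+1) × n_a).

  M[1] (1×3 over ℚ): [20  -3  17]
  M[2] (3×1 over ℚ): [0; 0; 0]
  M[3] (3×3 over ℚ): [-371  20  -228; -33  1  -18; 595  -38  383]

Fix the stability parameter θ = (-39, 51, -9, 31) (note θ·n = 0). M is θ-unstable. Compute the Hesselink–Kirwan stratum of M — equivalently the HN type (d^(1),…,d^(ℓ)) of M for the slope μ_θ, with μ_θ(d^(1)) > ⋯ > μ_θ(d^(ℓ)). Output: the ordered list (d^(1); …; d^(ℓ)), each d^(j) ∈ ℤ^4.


Via rank(M_{q-1}∘⋯∘M_p): M ≅ I[1,1]^2, I[1,2], I[3,4]^3.
μ_θ-semistable layers: μ^(1)=51; μ^(2)=31; μ^(3)=-9; μ^(4)=-39

((0, 1, 0, 0); (0, 0, 0, 3); (0, 0, 3, 0); (3, 0, 0, 0))


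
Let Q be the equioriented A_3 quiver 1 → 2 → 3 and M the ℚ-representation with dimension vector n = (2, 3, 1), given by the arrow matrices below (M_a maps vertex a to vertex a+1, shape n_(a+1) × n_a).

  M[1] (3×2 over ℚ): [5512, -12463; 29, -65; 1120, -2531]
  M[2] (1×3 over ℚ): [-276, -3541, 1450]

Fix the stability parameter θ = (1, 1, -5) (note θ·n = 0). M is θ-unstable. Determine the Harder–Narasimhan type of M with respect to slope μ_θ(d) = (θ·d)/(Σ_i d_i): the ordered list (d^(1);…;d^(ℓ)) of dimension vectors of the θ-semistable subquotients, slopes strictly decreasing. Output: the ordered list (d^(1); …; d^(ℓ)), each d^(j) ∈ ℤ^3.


Barcode: M ≅ I[1,2], I[1,3], I[2,2]. HN layers by μ_θ (2 steps, strictly decreasing):
  μ^(1)=1; μ^(2)=-1

((1, 2, 0); (1, 1, 1))


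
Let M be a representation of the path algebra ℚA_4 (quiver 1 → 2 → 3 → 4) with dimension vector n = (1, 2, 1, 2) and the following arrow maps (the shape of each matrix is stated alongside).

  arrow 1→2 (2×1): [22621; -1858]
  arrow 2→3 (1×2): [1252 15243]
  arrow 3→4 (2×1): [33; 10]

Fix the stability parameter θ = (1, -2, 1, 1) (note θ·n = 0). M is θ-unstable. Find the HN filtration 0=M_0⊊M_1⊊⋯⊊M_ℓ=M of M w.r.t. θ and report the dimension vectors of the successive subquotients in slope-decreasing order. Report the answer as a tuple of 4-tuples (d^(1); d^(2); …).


Barcode: M ≅ I[1,4], I[2,2], I[4,4]. HN layers by μ_θ (3 steps, strictly decreasing):
  μ^(1)=1; μ^(2)=-1/2; μ^(3)=-2

((0, 0, 1, 2); (1, 1, 0, 0); (0, 1, 0, 0))


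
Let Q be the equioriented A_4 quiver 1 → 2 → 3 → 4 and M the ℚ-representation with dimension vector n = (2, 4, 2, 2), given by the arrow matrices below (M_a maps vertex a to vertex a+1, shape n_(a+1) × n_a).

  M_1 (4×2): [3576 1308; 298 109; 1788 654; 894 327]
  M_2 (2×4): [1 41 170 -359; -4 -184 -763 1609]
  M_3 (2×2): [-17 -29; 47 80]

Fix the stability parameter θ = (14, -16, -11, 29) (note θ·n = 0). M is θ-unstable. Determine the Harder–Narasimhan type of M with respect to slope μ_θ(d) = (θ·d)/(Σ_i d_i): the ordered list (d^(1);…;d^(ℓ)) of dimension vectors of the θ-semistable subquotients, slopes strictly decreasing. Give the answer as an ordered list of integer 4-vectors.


Barcode: M ≅ I[1,1], I[1,4], I[2,2]^2, I[2,4]. HN layers by μ_θ (5 steps, strictly decreasing):
  μ^(1)=29; μ^(2)=14; μ^(3)=-13/3; μ^(4)=-11; μ^(5)=-16

((0, 0, 0, 2); (1, 0, 0, 0); (1, 1, 1, 0); (0, 0, 1, 0); (0, 3, 0, 0))


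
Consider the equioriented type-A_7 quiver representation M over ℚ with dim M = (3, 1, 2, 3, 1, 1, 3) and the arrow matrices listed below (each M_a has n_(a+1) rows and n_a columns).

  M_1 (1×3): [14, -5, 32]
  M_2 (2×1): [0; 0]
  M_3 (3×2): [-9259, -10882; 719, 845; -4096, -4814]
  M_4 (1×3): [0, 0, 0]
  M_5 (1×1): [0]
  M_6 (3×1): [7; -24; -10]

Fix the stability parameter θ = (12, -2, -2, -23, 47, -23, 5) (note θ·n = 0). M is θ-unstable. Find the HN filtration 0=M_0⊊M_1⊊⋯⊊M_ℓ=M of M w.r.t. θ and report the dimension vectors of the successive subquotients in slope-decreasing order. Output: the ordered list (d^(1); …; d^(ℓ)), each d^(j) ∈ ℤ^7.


Interval decomposition of M: I[1,1]^2, I[1,2], I[3,4]^2, I[4,4], I[5,5], I[6,7], I[7,7]^2.
HN type (ℓ=5): μ^(1)=47; μ^(2)=12; μ^(3)=5; μ^(4)=-25/2; μ^(5)=-23

((0, 0, 0, 0, 1, 0, 0); (2, 0, 0, 0, 0, 0, 0); (1, 1, 0, 0, 0, 0, 3); (0, 0, 2, 2, 0, 0, 0); (0, 0, 0, 1, 0, 1, 0))


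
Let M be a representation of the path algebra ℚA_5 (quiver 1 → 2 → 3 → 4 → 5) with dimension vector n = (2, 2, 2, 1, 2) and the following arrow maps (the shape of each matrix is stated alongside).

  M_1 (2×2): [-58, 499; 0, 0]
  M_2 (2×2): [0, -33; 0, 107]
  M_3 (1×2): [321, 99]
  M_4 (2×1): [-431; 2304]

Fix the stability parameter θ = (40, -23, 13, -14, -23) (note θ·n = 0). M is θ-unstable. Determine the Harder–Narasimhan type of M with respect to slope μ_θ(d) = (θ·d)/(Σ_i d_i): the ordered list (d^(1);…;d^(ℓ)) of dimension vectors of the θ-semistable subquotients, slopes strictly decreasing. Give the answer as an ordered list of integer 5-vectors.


Interval decomposition of M: I[1,1], I[1,2], I[2,3], I[3,5], I[5,5].
HN type (ℓ=5): μ^(1)=40; μ^(2)=13; μ^(3)=17/2; μ^(4)=-8; μ^(5)=-23

((1, 0, 0, 0, 0); (0, 0, 1, 0, 0); (1, 1, 0, 0, 0); (0, 0, 1, 1, 1); (0, 1, 0, 0, 1))


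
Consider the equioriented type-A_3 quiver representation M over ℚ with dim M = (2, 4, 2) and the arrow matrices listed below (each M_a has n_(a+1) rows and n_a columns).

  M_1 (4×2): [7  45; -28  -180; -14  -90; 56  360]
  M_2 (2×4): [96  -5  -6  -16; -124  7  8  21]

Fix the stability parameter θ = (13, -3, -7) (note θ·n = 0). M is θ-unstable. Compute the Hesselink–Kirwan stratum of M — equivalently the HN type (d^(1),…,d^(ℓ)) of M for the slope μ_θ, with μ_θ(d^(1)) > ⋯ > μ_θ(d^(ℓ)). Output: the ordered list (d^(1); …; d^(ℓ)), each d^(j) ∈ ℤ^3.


Interval decomposition of M: I[1,1], I[1,2], I[2,2], I[2,3]^2.
HN type (ℓ=4): μ^(1)=13; μ^(2)=5; μ^(3)=-3; μ^(4)=-5

((1, 0, 0); (1, 1, 0); (0, 1, 0); (0, 2, 2))


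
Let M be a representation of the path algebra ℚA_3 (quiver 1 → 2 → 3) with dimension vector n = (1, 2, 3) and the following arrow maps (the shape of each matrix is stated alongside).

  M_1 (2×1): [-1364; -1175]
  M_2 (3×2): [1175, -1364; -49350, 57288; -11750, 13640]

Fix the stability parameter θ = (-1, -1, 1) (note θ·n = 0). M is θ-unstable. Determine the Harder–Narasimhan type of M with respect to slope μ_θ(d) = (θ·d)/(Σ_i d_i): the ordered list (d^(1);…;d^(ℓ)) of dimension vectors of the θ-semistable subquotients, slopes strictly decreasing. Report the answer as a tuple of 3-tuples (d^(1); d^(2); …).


Barcode: M ≅ I[1,2], I[2,3], I[3,3]^2. HN layers by μ_θ (2 steps, strictly decreasing):
  μ^(1)=1; μ^(2)=-1

((0, 0, 3); (1, 2, 0))


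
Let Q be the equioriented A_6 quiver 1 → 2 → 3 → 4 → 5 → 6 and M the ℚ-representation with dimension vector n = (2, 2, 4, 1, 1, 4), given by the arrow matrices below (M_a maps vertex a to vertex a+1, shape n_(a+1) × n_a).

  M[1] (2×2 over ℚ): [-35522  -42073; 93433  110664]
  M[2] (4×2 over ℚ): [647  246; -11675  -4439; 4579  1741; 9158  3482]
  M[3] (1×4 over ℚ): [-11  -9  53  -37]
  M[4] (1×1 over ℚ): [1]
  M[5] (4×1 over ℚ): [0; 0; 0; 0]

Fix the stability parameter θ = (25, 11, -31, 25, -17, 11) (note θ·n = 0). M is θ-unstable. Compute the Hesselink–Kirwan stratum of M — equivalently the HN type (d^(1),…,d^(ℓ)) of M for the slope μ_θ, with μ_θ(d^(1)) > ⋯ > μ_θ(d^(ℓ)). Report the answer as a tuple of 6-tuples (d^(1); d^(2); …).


Via rank(M_{q-1}∘⋯∘M_p): M ≅ I[1,3], I[1,5], I[3,3]^2, I[6,6]^4.
μ_θ-semistable layers: μ^(1)=11; μ^(2)=4; μ^(3)=5/3; μ^(4)=-31

((0, 0, 0, 0, 0, 4); (0, 0, 0, 1, 1, 0); (2, 2, 2, 0, 0, 0); (0, 0, 2, 0, 0, 0))


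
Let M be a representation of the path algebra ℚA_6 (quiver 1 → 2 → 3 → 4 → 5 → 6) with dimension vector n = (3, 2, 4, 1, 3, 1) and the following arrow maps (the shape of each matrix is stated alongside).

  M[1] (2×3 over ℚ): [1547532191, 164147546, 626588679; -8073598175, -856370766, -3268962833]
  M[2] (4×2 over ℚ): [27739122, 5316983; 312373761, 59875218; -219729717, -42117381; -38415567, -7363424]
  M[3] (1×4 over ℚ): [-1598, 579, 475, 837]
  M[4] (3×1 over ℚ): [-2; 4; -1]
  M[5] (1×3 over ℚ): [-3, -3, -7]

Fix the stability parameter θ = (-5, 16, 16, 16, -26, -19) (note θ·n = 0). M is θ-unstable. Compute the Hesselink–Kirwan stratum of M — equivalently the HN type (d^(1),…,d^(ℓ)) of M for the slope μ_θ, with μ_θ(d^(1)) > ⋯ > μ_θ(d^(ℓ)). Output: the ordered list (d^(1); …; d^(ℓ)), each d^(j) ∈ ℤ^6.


Via rank(M_{q-1}∘⋯∘M_p): M ≅ I[1,1], I[1,3], I[1,6], I[3,3]^2, I[5,5]^2.
μ_θ-semistable layers: μ^(1)=16; μ^(2)=3/5; μ^(3)=-5; μ^(4)=-26

((0, 1, 3, 0, 0, 0); (0, 1, 1, 1, 1, 1); (3, 0, 0, 0, 0, 0); (0, 0, 0, 0, 2, 0))


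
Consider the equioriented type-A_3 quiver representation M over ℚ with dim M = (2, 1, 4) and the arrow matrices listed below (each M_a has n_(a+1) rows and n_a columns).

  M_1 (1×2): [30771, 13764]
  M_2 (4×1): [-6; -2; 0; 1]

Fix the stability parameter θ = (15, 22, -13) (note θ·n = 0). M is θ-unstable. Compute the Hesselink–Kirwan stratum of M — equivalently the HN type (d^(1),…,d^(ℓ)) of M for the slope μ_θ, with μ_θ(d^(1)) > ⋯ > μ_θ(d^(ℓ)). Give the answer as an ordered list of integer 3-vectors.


Barcode: M ≅ I[1,1], I[1,3], I[3,3]^3. HN layers by μ_θ (3 steps, strictly decreasing):
  μ^(1)=15; μ^(2)=8; μ^(3)=-13

((1, 0, 0); (1, 1, 1); (0, 0, 3))


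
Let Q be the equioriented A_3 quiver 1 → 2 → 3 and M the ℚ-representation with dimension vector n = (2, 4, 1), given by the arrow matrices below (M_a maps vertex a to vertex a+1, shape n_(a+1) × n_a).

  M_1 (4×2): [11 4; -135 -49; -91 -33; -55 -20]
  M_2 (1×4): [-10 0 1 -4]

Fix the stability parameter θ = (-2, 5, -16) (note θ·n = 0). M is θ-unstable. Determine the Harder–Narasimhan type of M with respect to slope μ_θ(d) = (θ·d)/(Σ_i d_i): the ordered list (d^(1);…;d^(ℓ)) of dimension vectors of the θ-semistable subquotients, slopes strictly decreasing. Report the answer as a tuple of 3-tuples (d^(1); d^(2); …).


Barcode: M ≅ I[1,2], I[1,3], I[2,2]^2. HN layers by μ_θ (3 steps, strictly decreasing):
  μ^(1)=5; μ^(2)=-2; μ^(3)=-13/3

((0, 3, 0); (1, 0, 0); (1, 1, 1))


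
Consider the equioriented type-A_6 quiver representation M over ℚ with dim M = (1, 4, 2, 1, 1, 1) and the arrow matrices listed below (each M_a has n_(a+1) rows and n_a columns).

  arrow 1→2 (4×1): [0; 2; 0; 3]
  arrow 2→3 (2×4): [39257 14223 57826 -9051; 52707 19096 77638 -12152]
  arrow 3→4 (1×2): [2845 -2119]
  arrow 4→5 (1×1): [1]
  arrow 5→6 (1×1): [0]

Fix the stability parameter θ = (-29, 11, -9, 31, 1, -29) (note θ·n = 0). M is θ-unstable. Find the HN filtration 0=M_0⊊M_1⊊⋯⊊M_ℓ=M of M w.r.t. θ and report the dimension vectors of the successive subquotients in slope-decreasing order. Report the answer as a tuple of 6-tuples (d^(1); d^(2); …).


Via rank(M_{q-1}∘⋯∘M_p): M ≅ I[1,5], I[2,2]^2, I[2,3], I[6,6].
μ_θ-semistable layers: μ^(1)=16; μ^(2)=11; μ^(3)=1; μ^(4)=-29

((0, 0, 0, 1, 1, 0); (0, 2, 0, 0, 0, 0); (0, 2, 2, 0, 0, 0); (1, 0, 0, 0, 0, 1))


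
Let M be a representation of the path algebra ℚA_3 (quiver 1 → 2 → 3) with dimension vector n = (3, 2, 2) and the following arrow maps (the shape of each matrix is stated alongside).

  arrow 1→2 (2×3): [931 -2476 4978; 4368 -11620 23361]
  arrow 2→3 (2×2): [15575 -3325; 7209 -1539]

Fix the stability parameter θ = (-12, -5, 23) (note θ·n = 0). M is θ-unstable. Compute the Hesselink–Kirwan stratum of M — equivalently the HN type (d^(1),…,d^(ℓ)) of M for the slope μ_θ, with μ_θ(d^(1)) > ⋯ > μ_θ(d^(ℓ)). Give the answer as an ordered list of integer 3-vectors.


Barcode: M ≅ I[1,1], I[1,2], I[1,3], I[3,3]. HN layers by μ_θ (3 steps, strictly decreasing):
  μ^(1)=23; μ^(2)=-5; μ^(3)=-12

((0, 0, 2); (0, 2, 0); (3, 0, 0))


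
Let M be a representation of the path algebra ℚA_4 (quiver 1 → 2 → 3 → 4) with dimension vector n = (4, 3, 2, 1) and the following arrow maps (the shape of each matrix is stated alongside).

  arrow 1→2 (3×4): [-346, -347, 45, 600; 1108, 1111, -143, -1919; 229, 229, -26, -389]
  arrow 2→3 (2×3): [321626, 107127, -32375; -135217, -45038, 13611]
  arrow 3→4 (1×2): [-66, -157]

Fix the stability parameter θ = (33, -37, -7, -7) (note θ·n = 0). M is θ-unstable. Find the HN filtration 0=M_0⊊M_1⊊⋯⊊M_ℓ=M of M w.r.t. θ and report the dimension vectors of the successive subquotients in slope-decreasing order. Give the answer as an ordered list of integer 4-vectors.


Barcode: M ≅ I[1,1], I[1,2], I[1,3], I[1,4]. HN layers by μ_θ (4 steps, strictly decreasing):
  μ^(1)=33; μ^(2)=-2; μ^(3)=-11/3; μ^(4)=-9/2

((1, 0, 0, 0); (1, 1, 0, 0); (1, 1, 1, 0); (1, 1, 1, 1))


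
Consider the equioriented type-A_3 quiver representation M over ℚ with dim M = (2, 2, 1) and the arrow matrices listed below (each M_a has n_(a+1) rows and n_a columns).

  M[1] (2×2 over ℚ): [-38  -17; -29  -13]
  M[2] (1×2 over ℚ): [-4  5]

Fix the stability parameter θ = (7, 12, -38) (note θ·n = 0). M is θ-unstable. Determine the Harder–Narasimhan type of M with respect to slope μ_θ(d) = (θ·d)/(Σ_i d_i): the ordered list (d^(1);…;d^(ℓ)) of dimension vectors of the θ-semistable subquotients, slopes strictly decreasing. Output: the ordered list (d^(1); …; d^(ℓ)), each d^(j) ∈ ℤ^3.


Via rank(M_{q-1}∘⋯∘M_p): M ≅ I[1,2], I[1,3].
μ_θ-semistable layers: μ^(1)=12; μ^(2)=7; μ^(3)=-19/3

((0, 1, 0); (1, 0, 0); (1, 1, 1))


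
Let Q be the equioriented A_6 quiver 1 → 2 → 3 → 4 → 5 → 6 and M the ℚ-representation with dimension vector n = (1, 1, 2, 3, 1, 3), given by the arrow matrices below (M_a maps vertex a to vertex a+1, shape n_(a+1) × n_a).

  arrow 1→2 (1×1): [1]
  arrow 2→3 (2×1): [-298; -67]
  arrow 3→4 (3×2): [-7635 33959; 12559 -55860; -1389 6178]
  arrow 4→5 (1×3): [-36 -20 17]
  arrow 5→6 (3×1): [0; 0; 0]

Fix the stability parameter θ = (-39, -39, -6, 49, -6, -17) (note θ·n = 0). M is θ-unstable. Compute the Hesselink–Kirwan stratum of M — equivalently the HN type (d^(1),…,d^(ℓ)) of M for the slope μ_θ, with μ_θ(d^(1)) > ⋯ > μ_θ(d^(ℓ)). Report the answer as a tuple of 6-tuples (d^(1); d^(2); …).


Barcode: M ≅ I[1,4], I[3,5], I[4,4], I[6,6]^3. HN layers by μ_θ (5 steps, strictly decreasing):
  μ^(1)=49; μ^(2)=43/2; μ^(3)=-6; μ^(4)=-17; μ^(5)=-39

((0, 0, 0, 2, 0, 0); (0, 0, 0, 1, 1, 0); (0, 0, 2, 0, 0, 0); (0, 0, 0, 0, 0, 3); (1, 1, 0, 0, 0, 0))


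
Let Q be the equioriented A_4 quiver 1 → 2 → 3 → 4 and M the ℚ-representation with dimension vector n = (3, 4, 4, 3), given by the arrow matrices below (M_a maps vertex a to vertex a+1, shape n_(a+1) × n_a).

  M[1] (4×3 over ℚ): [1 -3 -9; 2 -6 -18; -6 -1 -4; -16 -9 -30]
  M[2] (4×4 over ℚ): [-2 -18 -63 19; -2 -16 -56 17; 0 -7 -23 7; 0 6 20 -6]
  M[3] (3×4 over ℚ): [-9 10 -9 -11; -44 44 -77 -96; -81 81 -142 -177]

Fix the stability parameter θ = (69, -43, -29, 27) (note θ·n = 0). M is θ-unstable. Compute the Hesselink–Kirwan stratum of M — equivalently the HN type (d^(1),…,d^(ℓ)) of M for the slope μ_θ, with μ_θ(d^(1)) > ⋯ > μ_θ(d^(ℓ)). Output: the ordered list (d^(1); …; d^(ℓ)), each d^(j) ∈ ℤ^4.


Barcode: M ≅ I[1,1], I[1,2], I[1,4], I[2,4]^2, I[3,3]. HN layers by μ_θ (6 steps, strictly decreasing):
  μ^(1)=69; μ^(2)=27; μ^(3)=13; μ^(4)=-1; μ^(5)=-29; μ^(6)=-43

((1, 0, 0, 0); (0, 0, 0, 3); (1, 1, 0, 0); (1, 1, 1, 0); (0, 0, 3, 0); (0, 2, 0, 0))


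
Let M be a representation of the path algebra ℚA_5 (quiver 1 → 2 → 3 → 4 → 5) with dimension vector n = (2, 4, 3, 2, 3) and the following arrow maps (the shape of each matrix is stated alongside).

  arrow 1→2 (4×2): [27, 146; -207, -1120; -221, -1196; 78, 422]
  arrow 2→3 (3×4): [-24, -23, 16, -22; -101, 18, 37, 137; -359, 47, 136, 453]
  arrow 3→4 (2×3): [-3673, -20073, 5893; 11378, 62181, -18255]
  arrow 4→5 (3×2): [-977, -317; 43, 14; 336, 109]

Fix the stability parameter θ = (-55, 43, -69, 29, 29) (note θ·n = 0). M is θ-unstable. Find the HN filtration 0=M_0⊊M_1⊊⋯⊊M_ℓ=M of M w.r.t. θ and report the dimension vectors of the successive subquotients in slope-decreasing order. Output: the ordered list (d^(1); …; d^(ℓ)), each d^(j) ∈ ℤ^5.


Barcode: M ≅ I[1,2], I[1,5], I[2,3], I[2,5], I[5,5]. HN layers by μ_θ (4 steps, strictly decreasing):
  μ^(1)=43; μ^(2)=29; μ^(3)=-13; μ^(4)=-55

((0, 1, 0, 0, 0); (0, 0, 0, 2, 3); (0, 3, 3, 0, 0); (2, 0, 0, 0, 0))


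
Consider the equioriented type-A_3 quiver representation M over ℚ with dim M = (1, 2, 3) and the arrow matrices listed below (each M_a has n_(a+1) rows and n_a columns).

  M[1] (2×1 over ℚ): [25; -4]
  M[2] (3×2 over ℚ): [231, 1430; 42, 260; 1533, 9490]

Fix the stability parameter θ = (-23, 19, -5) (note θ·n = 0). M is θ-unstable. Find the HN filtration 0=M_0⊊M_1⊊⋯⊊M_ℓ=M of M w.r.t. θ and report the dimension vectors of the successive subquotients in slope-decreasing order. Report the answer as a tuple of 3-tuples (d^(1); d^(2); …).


Interval decomposition of M: I[1,3], I[2,2], I[3,3]^2.
HN type (ℓ=4): μ^(1)=19; μ^(2)=7; μ^(3)=-5; μ^(4)=-23

((0, 1, 0); (0, 1, 1); (0, 0, 2); (1, 0, 0))


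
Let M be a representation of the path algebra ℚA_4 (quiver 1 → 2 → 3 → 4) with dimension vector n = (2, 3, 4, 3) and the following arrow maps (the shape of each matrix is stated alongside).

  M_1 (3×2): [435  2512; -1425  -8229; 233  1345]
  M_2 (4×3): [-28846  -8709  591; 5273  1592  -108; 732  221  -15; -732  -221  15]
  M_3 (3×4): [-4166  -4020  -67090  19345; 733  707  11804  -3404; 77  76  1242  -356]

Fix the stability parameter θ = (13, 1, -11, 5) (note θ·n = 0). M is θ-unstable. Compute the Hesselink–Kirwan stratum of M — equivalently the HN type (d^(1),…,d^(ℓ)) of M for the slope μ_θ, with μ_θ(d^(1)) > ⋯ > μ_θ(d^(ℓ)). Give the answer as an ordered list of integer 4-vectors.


Interval decomposition of M: I[1,2], I[1,4], I[2,4], I[3,3], I[3,4].
HN type (ℓ=5): μ^(1)=7; μ^(2)=5; μ^(3)=1; μ^(4)=-5; μ^(5)=-11

((1, 1, 0, 0); (0, 0, 0, 3); (1, 1, 1, 0); (0, 1, 1, 0); (0, 0, 2, 0))


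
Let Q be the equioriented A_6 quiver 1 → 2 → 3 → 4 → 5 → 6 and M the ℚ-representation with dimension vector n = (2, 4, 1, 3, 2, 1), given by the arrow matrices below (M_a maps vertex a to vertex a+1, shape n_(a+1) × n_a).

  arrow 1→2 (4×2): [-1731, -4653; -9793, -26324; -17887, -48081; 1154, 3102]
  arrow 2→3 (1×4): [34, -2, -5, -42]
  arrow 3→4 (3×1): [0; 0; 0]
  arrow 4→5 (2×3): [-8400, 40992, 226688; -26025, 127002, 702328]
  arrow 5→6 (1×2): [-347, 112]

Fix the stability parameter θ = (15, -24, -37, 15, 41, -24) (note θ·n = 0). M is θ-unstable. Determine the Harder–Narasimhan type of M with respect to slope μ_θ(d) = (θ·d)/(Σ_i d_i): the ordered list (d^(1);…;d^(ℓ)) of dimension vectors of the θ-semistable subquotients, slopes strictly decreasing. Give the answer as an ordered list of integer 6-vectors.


Via rank(M_{q-1}∘⋯∘M_p): M ≅ I[1,2], I[1,3], I[2,2]^2, I[4,4]^2, I[4,5], I[5,6].
μ_θ-semistable layers: μ^(1)=41; μ^(2)=15; μ^(3)=17/2; μ^(4)=-9/2; μ^(5)=-46/3; μ^(6)=-24

((0, 0, 0, 0, 1, 0); (0, 0, 0, 3, 0, 0); (0, 0, 0, 0, 1, 1); (1, 1, 0, 0, 0, 0); (1, 1, 1, 0, 0, 0); (0, 2, 0, 0, 0, 0))


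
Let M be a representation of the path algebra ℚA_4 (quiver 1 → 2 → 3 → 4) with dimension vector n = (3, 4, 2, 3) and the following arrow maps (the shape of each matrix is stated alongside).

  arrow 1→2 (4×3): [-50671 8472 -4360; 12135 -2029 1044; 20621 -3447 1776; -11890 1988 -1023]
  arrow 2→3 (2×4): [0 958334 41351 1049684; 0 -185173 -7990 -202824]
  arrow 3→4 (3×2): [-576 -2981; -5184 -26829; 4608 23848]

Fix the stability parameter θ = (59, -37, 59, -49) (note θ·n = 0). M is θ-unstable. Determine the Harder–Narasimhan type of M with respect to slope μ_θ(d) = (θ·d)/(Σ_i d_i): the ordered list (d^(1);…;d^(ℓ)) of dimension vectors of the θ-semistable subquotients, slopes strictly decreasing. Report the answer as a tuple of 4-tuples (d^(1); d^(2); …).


Barcode: M ≅ I[1,2]^2, I[1,4], I[2,3], I[4,4]^2. HN layers by μ_θ (5 steps, strictly decreasing):
  μ^(1)=59; μ^(2)=11; μ^(3)=8; μ^(4)=-37; μ^(5)=-49

((0, 0, 1, 0); (2, 2, 0, 0); (1, 1, 1, 1); (0, 1, 0, 0); (0, 0, 0, 2))


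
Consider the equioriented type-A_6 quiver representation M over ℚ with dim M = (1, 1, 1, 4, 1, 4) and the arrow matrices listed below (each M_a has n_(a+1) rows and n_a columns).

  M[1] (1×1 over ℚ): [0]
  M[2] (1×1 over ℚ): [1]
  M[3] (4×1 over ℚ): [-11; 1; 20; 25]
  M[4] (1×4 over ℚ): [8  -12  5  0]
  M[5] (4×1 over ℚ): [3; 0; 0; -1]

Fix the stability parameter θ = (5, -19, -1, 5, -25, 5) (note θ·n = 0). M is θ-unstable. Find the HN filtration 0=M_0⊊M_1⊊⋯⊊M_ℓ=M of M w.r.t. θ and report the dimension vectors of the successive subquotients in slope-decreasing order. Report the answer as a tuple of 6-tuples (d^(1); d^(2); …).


Barcode: M ≅ I[1,1], I[2,4], I[4,4]^2, I[4,6], I[6,6]^3. HN layers by μ_θ (4 steps, strictly decreasing):
  μ^(1)=5; μ^(2)=-1; μ^(3)=-10; μ^(4)=-19

((1, 0, 0, 3, 0, 4); (0, 0, 1, 0, 0, 0); (0, 0, 0, 1, 1, 0); (0, 1, 0, 0, 0, 0))


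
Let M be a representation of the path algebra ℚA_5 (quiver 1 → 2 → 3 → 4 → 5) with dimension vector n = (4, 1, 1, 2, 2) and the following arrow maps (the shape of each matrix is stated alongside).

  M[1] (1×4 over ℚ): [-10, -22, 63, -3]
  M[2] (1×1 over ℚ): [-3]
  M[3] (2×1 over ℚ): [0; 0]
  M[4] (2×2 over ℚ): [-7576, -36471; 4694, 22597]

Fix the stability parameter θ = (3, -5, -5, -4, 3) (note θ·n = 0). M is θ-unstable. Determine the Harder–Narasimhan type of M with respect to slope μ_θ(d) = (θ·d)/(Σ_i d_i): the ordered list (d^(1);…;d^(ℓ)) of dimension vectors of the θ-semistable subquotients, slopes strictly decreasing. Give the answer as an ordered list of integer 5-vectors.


Interval decomposition of M: I[1,1]^3, I[1,3], I[4,5]^2.
HN type (ℓ=3): μ^(1)=3; μ^(2)=-7/3; μ^(3)=-4

((3, 0, 0, 0, 2); (1, 1, 1, 0, 0); (0, 0, 0, 2, 0))
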